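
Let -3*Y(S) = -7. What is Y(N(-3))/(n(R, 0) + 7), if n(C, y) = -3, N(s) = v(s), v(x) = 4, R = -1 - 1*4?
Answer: 7/12 ≈ 0.58333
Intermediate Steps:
R = -5 (R = -1 - 4 = -5)
N(s) = 4
Y(S) = 7/3 (Y(S) = -⅓*(-7) = 7/3)
Y(N(-3))/(n(R, 0) + 7) = 7/(3*(-3 + 7)) = (7/3)/4 = (7/3)*(¼) = 7/12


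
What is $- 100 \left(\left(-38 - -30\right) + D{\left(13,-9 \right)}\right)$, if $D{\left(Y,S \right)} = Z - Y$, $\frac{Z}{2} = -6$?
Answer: $3300$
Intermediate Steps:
$Z = -12$ ($Z = 2 \left(-6\right) = -12$)
$D{\left(Y,S \right)} = -12 - Y$
$- 100 \left(\left(-38 - -30\right) + D{\left(13,-9 \right)}\right) = - 100 \left(\left(-38 - -30\right) - 25\right) = - 100 \left(\left(-38 + 30\right) - 25\right) = - 100 \left(-8 - 25\right) = \left(-100\right) \left(-33\right) = 3300$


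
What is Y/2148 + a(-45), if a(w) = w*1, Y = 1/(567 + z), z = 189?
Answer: -73074959/1623888 ≈ -45.000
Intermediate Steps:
Y = 1/756 (Y = 1/(567 + 189) = 1/756 ≈ 0.0013228)
a(w) = w
Y/2148 + a(-45) = (1/756)/2148 - 45 = (1/756)*(1/2148) - 45 = 1/1623888 - 45 = -73074959/1623888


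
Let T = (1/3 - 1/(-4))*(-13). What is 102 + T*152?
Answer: -3152/3 ≈ -1050.7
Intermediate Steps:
T = -91/12 (T = (1*(⅓) - 1*(-¼))*(-13) = (⅓ + ¼)*(-13) = (7/12)*(-13) = -91/12 ≈ -7.5833)
102 + T*152 = 102 - 91/12*152 = 102 - 3458/3 = -3152/3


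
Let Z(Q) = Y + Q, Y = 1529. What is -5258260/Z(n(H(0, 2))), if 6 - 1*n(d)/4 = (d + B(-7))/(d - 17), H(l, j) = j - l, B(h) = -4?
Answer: -78873900/23287 ≈ -3387.0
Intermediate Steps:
n(d) = 24 - 4*(-4 + d)/(-17 + d) (n(d) = 24 - 4*(d - 4)/(d - 17) = 24 - 4*(-4 + d)/(-17 + d))
Z(Q) = 1529 + Q
-5258260/Z(n(H(0, 2))) = -5258260/(1529 + 4*(-98 + 5*(2 - 1*0))/(-17 + (2 - 1*0))) = -5258260/(1529 + 4*(-98 + 5*(2 + 0))/(-17 + (2 + 0))) = -5258260/(1529 + 4*(-98 + 5*2)/(-17 + 2)) = -5258260/(1529 + 4*(-98 + 10)/(-15)) = -5258260/(1529 + 4*(-1/15)*(-88)) = -5258260/(1529 + 352/15) = -5258260/23287/15 = -5258260*15/23287 = -78873900/23287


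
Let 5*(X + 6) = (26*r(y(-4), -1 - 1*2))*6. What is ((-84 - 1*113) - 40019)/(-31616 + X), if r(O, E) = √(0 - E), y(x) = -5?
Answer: 7948189700/6249674773 + 7842120*√3/6249674773 ≈ 1.2740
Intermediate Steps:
r(O, E) = √(-E)
X = -6 + 156*√3/5 (X = -6 + ((26*√(-(-1 - 1*2)))*6)/5 = -6 + ((26*√(-(-1 - 2)))*6)/5 = -6 + ((26*√(-1*(-3)))*6)/5 = -6 + ((26*√3)*6)/5 = -6 + (156*√3)/5 = -6 + 156*√3/5 ≈ 48.040)
((-84 - 1*113) - 40019)/(-31616 + X) = ((-84 - 1*113) - 40019)/(-31616 + (-6 + 156*√3/5)) = ((-84 - 113) - 40019)/(-31622 + 156*√3/5) = (-197 - 40019)/(-31622 + 156*√3/5) = -40216/(-31622 + 156*√3/5)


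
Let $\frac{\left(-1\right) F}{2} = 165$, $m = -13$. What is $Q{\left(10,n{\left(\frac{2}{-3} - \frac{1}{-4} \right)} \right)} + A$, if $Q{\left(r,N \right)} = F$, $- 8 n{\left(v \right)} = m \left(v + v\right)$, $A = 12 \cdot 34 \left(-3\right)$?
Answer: $-1554$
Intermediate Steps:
$A = -1224$ ($A = 408 \left(-3\right) = -1224$)
$F = -330$ ($F = \left(-2\right) 165 = -330$)
$n{\left(v \right)} = \frac{13 v}{4}$ ($n{\left(v \right)} = - \frac{\left(-13\right) \left(v + v\right)}{8} = - \frac{\left(-13\right) 2 v}{8} = - \frac{\left(-26\right) v}{8} = \frac{13 v}{4}$)
$Q{\left(r,N \right)} = -330$
$Q{\left(10,n{\left(\frac{2}{-3} - \frac{1}{-4} \right)} \right)} + A = -330 - 1224 = -1554$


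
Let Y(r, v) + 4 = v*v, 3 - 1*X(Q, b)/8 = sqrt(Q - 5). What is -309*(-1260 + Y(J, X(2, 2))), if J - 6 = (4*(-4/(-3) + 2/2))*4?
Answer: 271920 + 118656*I*sqrt(3) ≈ 2.7192e+5 + 2.0552e+5*I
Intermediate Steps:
J = 130/3 (J = 6 + (4*(-4/(-3) + 2/2))*4 = 6 + (4*(-4*(-1/3) + 2*(1/2)))*4 = 6 + (4*(4/3 + 1))*4 = 6 + (4*(7/3))*4 = 6 + (28/3)*4 = 6 + 112/3 = 130/3 ≈ 43.333)
X(Q, b) = 24 - 8*sqrt(-5 + Q) (X(Q, b) = 24 - 8*sqrt(Q - 5) = 24 - 8*sqrt(-5 + Q))
Y(r, v) = -4 + v**2 (Y(r, v) = -4 + v*v = -4 + v**2)
-309*(-1260 + Y(J, X(2, 2))) = -309*(-1260 + (-4 + (24 - 8*sqrt(-5 + 2))**2)) = -309*(-1260 + (-4 + (24 - 8*I*sqrt(3))**2)) = -309*(-1264 + (24 - 8*I*sqrt(3))**2) = 390576 - 309*(24 - 8*I*sqrt(3))**2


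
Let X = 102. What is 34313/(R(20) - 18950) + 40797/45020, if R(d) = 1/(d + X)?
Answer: -94143550217/104081692980 ≈ -0.90452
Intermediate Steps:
R(d) = 1/(102 + d) (R(d) = 1/(d + 102) = 1/(102 + d))
34313/(R(20) - 18950) + 40797/45020 = 34313/(1/(102 + 20) - 18950) + 40797/45020 = 34313/(1/122 - 18950) + 40797*(1/45020) = 34313/(1/122 - 18950) + 40797/45020 = 34313/(-2311899/122) + 40797/45020 = 34313*(-122/2311899) + 40797/45020 = -4186186/2311899 + 40797/45020 = -94143550217/104081692980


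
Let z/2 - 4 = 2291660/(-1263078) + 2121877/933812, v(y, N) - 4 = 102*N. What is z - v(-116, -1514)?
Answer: 45537533260191031/294869348334 ≈ 1.5443e+5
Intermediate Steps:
v(y, N) = 4 + 102*N
z = 2629013061415/294869348334 (z = 8 + 2*(2291660/(-1263078) + 2121877/933812) = 8 + 2*(2291660*(-1/1263078) + 2121877*(1/933812)) = 8 + 2*(-1145830/631539 + 2121877/933812) = 8 + 2*(270058274743/589738696668) = 8 + 270058274743/294869348334 = 2629013061415/294869348334 ≈ 8.9159)
z - v(-116, -1514) = 2629013061415/294869348334 - (4 + 102*(-1514)) = 2629013061415/294869348334 - (4 - 154428) = 2629013061415/294869348334 - 1*(-154424) = 2629013061415/294869348334 + 154424 = 45537533260191031/294869348334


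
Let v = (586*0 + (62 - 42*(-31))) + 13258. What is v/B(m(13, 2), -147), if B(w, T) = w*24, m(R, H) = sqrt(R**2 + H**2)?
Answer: 2437*sqrt(173)/692 ≈ 46.320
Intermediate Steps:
m(R, H) = sqrt(H**2 + R**2)
v = 14622 (v = (0 + (62 + 1302)) + 13258 = (0 + 1364) + 13258 = 1364 + 13258 = 14622)
B(w, T) = 24*w
v/B(m(13, 2), -147) = 14622/((24*sqrt(2**2 + 13**2))) = 14622/((24*sqrt(4 + 169))) = 14622/((24*sqrt(173))) = 14622*(sqrt(173)/4152) = 2437*sqrt(173)/692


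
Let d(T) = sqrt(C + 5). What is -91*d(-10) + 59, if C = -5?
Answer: 59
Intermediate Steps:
d(T) = 0 (d(T) = sqrt(-5 + 5) = sqrt(0) = 0)
-91*d(-10) + 59 = -91*0 + 59 = 0 + 59 = 59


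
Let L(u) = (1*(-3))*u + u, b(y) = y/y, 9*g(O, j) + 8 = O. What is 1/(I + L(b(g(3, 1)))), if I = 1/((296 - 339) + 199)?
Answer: -156/311 ≈ -0.50161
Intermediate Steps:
g(O, j) = -8/9 + O/9
b(y) = 1
I = 1/156 (I = 1/(-43 + 199) = 1/156 ≈ 0.0064103)
L(u) = -2*u (L(u) = -3*u + u = -2*u)
1/(I + L(b(g(3, 1)))) = 1/(1/156 - 2*1) = 1/(1/156 - 2) = 1/(-311/156) = -156/311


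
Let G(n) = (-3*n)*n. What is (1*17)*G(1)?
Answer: -51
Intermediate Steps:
G(n) = -3*n²
(1*17)*G(1) = (1*17)*(-3*1²) = 17*(-3*1) = 17*(-3) = -51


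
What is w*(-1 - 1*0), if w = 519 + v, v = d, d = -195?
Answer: -324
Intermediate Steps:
v = -195
w = 324 (w = 519 - 195 = 324)
w*(-1 - 1*0) = 324*(-1 - 1*0) = 324*(-1 + 0) = 324*(-1) = -324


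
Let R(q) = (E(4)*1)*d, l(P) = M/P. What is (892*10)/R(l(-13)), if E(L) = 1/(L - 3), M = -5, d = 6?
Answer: 4460/3 ≈ 1486.7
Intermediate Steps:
l(P) = -5/P
E(L) = 1/(-3 + L)
R(q) = 6 (R(q) = (1/(-3 + 4))*6 = (1/1)*6 = (1*1)*6 = 1*6 = 6)
(892*10)/R(l(-13)) = (892*10)/6 = 8920*(⅙) = 4460/3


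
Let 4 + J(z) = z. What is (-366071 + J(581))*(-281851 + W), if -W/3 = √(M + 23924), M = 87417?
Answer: 103014849394 + 1096482*√111341 ≈ 1.0338e+11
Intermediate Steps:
J(z) = -4 + z
W = -3*√111341 (W = -3*√(87417 + 23924) = -3*√111341 ≈ -1001.0)
(-366071 + J(581))*(-281851 + W) = (-366071 + (-4 + 581))*(-281851 - 3*√111341) = (-366071 + 577)*(-281851 - 3*√111341) = -365494*(-281851 - 3*√111341) = 103014849394 + 1096482*√111341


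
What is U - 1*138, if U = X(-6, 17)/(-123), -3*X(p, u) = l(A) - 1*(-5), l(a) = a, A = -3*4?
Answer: -50929/369 ≈ -138.02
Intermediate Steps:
A = -12
X(p, u) = 7/3 (X(p, u) = -(-12 - 1*(-5))/3 = -(-12 + 5)/3 = -⅓*(-7) = 7/3)
U = -7/369 (U = (7/3)/(-123) = (7/3)*(-1/123) = -7/369 ≈ -0.018970)
U - 1*138 = -7/369 - 1*138 = -7/369 - 138 = -50929/369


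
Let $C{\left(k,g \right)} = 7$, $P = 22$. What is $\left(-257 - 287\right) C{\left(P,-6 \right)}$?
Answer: $-3808$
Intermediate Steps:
$\left(-257 - 287\right) C{\left(P,-6 \right)} = \left(-257 - 287\right) 7 = \left(-544\right) 7 = -3808$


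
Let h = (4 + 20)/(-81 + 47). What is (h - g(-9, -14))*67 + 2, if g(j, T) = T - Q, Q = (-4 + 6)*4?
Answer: 24288/17 ≈ 1428.7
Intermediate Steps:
Q = 8 (Q = 2*4 = 8)
h = -12/17 (h = 24/(-34) = 24*(-1/34) = -12/17 ≈ -0.70588)
g(j, T) = -8 + T (g(j, T) = T - 1*8 = T - 8 = -8 + T)
(h - g(-9, -14))*67 + 2 = (-12/17 - (-8 - 14))*67 + 2 = (-12/17 - 1*(-22))*67 + 2 = (-12/17 + 22)*67 + 2 = (362/17)*67 + 2 = 24254/17 + 2 = 24288/17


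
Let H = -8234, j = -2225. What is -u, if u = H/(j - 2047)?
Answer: -4117/2136 ≈ -1.9274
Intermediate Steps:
u = 4117/2136 (u = -8234/(-2225 - 2047) = -8234/(-4272) = -8234*(-1/4272) = 4117/2136 ≈ 1.9274)
-u = -1*4117/2136 = -4117/2136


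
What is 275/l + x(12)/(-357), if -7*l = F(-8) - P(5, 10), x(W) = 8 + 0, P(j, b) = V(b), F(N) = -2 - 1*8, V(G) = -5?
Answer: 137437/357 ≈ 384.98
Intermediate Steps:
F(N) = -10 (F(N) = -2 - 8 = -10)
P(j, b) = -5
x(W) = 8
l = 5/7 (l = -(-10 - 1*(-5))/7 = -(-10 + 5)/7 = -1/7*(-5) = 5/7 ≈ 0.71429)
275/l + x(12)/(-357) = 275/(5/7) + 8/(-357) = 275*(7/5) + 8*(-1/357) = 385 - 8/357 = 137437/357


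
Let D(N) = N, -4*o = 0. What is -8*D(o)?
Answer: 0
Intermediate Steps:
o = 0 (o = -1/4*0 = 0)
-8*D(o) = -8*0 = 0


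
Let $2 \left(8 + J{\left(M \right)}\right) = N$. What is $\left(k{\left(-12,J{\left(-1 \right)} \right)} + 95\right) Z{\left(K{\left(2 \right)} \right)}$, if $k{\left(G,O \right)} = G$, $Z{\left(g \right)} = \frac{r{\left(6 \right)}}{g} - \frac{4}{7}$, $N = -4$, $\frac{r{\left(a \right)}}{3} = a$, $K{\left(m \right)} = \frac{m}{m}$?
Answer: $\frac{10126}{7} \approx 1446.6$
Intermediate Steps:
$K{\left(m \right)} = 1$
$r{\left(a \right)} = 3 a$
$J{\left(M \right)} = -10$ ($J{\left(M \right)} = -8 + \frac{1}{2} \left(-4\right) = -8 - 2 = -10$)
$Z{\left(g \right)} = - \frac{4}{7} + \frac{18}{g}$ ($Z{\left(g \right)} = \frac{3 \cdot 6}{g} - \frac{4}{7} = \frac{18}{g} - \frac{4}{7} = - \frac{4}{7} + \frac{18}{g}$)
$\left(k{\left(-12,J{\left(-1 \right)} \right)} + 95\right) Z{\left(K{\left(2 \right)} \right)} = \left(-12 + 95\right) \left(- \frac{4}{7} + \frac{18}{1}\right) = 83 \left(- \frac{4}{7} + 18 \cdot 1\right) = 83 \left(- \frac{4}{7} + 18\right) = 83 \cdot \frac{122}{7} = \frac{10126}{7}$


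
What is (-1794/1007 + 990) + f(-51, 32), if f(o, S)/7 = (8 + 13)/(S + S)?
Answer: 63836733/64448 ≈ 990.52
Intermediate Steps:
f(o, S) = 147/(2*S) (f(o, S) = 7*((8 + 13)/(S + S)) = 7*(21/((2*S))) = 7*(21*(1/(2*S))) = 7*(21/(2*S)) = 147/(2*S))
(-1794/1007 + 990) + f(-51, 32) = (-1794/1007 + 990) + (147/2)/32 = (-1794*1/1007 + 990) + (147/2)*(1/32) = (-1794/1007 + 990) + 147/64 = 995136/1007 + 147/64 = 63836733/64448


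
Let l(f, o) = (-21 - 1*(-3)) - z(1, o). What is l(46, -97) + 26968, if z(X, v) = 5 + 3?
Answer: 26942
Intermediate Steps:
z(X, v) = 8
l(f, o) = -26 (l(f, o) = (-21 - 1*(-3)) - 1*8 = (-21 + 3) - 8 = -18 - 8 = -26)
l(46, -97) + 26968 = -26 + 26968 = 26942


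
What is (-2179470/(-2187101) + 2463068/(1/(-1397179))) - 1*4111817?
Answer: -7526582206863459419/2187101 ≈ -3.4414e+12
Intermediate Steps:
(-2179470/(-2187101) + 2463068/(1/(-1397179))) - 1*4111817 = (-2179470*(-1/2187101) + 2463068/(-1/1397179)) - 4111817 = (2179470/2187101 + 2463068*(-1397179)) - 4111817 = (2179470/2187101 - 3441346885172) - 4111817 = -7526573213904386902/2187101 - 4111817 = -7526582206863459419/2187101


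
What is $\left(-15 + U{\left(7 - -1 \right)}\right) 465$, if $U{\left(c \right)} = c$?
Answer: $-3255$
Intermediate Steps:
$\left(-15 + U{\left(7 - -1 \right)}\right) 465 = \left(-15 + \left(7 - -1\right)\right) 465 = \left(-15 + \left(7 + 1\right)\right) 465 = \left(-15 + 8\right) 465 = \left(-7\right) 465 = -3255$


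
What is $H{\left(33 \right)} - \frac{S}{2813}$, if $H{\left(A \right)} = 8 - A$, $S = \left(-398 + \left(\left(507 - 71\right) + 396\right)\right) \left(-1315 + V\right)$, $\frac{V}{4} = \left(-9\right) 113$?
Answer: $\frac{2265897}{2813} \approx 805.51$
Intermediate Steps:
$V = -4068$ ($V = 4 \left(\left(-9\right) 113\right) = 4 \left(-1017\right) = -4068$)
$S = -2336222$ ($S = \left(-398 + \left(\left(507 - 71\right) + 396\right)\right) \left(-1315 - 4068\right) = \left(-398 + \left(436 + 396\right)\right) \left(-5383\right) = \left(-398 + 832\right) \left(-5383\right) = 434 \left(-5383\right) = -2336222$)
$H{\left(33 \right)} - \frac{S}{2813} = \left(8 - 33\right) - - \frac{2336222}{2813} = \left(8 - 33\right) - \left(-2336222\right) \frac{1}{2813} = -25 - - \frac{2336222}{2813} = -25 + \frac{2336222}{2813} = \frac{2265897}{2813}$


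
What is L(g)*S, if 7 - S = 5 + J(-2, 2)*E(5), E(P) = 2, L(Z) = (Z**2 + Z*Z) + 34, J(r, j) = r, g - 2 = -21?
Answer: 4536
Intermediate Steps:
g = -19 (g = 2 - 21 = -19)
L(Z) = 34 + 2*Z**2 (L(Z) = (Z**2 + Z**2) + 34 = 2*Z**2 + 34 = 34 + 2*Z**2)
S = 6 (S = 7 - (5 - 2*2) = 7 - (5 - 4) = 7 - 1*1 = 7 - 1 = 6)
L(g)*S = (34 + 2*(-19)**2)*6 = (34 + 2*361)*6 = (34 + 722)*6 = 756*6 = 4536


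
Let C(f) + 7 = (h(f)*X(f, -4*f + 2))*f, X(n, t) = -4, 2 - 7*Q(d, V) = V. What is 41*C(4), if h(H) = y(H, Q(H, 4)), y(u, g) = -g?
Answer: -3321/7 ≈ -474.43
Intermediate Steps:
Q(d, V) = 2/7 - V/7
h(H) = 2/7 (h(H) = -(2/7 - ⅐*4) = -(2/7 - 4/7) = -1*(-2/7) = 2/7)
C(f) = -7 - 8*f/7 (C(f) = -7 + ((2/7)*(-4))*f = -7 - 8*f/7)
41*C(4) = 41*(-7 - 8/7*4) = 41*(-7 - 32/7) = 41*(-81/7) = -3321/7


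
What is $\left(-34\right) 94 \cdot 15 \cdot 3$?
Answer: $-143820$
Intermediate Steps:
$\left(-34\right) 94 \cdot 15 \cdot 3 = \left(-3196\right) 45 = -143820$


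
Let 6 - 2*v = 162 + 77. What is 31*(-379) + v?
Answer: -23731/2 ≈ -11866.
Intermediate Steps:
v = -233/2 (v = 3 - (162 + 77)/2 = 3 - ½*239 = 3 - 239/2 = -233/2 ≈ -116.50)
31*(-379) + v = 31*(-379) - 233/2 = -11749 - 233/2 = -23731/2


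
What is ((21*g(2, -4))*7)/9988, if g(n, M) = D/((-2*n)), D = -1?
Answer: 147/39952 ≈ 0.0036794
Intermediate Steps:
g(n, M) = 1/(2*n) (g(n, M) = -1/((-2*n)) = -(-1)/(2*n) = 1/(2*n))
((21*g(2, -4))*7)/9988 = ((21*((1/2)/2))*7)/9988 = ((21*((1/2)*(1/2)))*7)*(1/9988) = ((21*(1/4))*7)*(1/9988) = ((21/4)*7)*(1/9988) = (147/4)*(1/9988) = 147/39952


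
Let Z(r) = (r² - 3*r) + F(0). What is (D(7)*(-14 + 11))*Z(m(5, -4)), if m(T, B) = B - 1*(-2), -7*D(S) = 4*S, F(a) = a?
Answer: 120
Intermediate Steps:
D(S) = -4*S/7
m(T, B) = 2 + B (m(T, B) = B + 2 = 2 + B)
Z(r) = r² - 3*r (Z(r) = (r² - 3*r) + 0 = r² - 3*r)
(D(7)*(-14 + 11))*Z(m(5, -4)) = ((-4/7*7)*(-14 + 11))*((2 - 4)*(-3 + (2 - 4))) = (-4*(-3))*(-2*(-3 - 2)) = 12*(-2*(-5)) = 12*10 = 120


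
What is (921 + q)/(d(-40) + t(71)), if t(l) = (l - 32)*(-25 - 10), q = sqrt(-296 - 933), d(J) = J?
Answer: -921/1405 - I*sqrt(1229)/1405 ≈ -0.65552 - 0.024952*I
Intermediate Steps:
q = I*sqrt(1229) (q = sqrt(-1229) = I*sqrt(1229) ≈ 35.057*I)
t(l) = 1120 - 35*l (t(l) = (-32 + l)*(-35) = 1120 - 35*l)
(921 + q)/(d(-40) + t(71)) = (921 + I*sqrt(1229))/(-40 + (1120 - 35*71)) = (921 + I*sqrt(1229))/(-40 + (1120 - 2485)) = (921 + I*sqrt(1229))/(-40 - 1365) = (921 + I*sqrt(1229))/(-1405) = (921 + I*sqrt(1229))*(-1/1405) = -921/1405 - I*sqrt(1229)/1405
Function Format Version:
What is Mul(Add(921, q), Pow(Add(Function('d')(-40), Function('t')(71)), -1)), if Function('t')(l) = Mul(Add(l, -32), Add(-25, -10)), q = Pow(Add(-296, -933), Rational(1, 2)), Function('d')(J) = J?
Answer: Add(Rational(-921, 1405), Mul(Rational(-1, 1405), I, Pow(1229, Rational(1, 2)))) ≈ Add(-0.65552, Mul(-0.024952, I))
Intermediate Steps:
q = Mul(I, Pow(1229, Rational(1, 2))) (q = Pow(-1229, Rational(1, 2)) = Mul(I, Pow(1229, Rational(1, 2))) ≈ Mul(35.057, I))
Function('t')(l) = Add(1120, Mul(-35, l)) (Function('t')(l) = Mul(Add(-32, l), -35) = Add(1120, Mul(-35, l)))
Mul(Add(921, q), Pow(Add(Function('d')(-40), Function('t')(71)), -1)) = Mul(Add(921, Mul(I, Pow(1229, Rational(1, 2)))), Pow(Add(-40, Add(1120, Mul(-35, 71))), -1)) = Mul(Add(921, Mul(I, Pow(1229, Rational(1, 2)))), Pow(Add(-40, Add(1120, -2485)), -1)) = Mul(Add(921, Mul(I, Pow(1229, Rational(1, 2)))), Pow(Add(-40, -1365), -1)) = Mul(Add(921, Mul(I, Pow(1229, Rational(1, 2)))), Pow(-1405, -1)) = Mul(Add(921, Mul(I, Pow(1229, Rational(1, 2)))), Rational(-1, 1405)) = Add(Rational(-921, 1405), Mul(Rational(-1, 1405), I, Pow(1229, Rational(1, 2))))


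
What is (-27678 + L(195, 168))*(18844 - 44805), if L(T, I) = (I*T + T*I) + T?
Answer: -987478557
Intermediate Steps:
L(T, I) = T + 2*I*T (L(T, I) = (I*T + I*T) + T = 2*I*T + T = T + 2*I*T)
(-27678 + L(195, 168))*(18844 - 44805) = (-27678 + 195*(1 + 2*168))*(18844 - 44805) = (-27678 + 195*(1 + 336))*(-25961) = (-27678 + 195*337)*(-25961) = (-27678 + 65715)*(-25961) = 38037*(-25961) = -987478557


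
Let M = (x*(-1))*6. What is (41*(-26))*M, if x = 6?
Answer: 38376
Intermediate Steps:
M = -36 (M = (6*(-1))*6 = -6*6 = -36)
(41*(-26))*M = (41*(-26))*(-36) = -1066*(-36) = 38376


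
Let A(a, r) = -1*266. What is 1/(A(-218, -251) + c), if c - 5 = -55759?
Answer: -1/56020 ≈ -1.7851e-5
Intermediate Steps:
A(a, r) = -266
c = -55754 (c = 5 - 55759 = -55754)
1/(A(-218, -251) + c) = 1/(-266 - 55754) = 1/(-56020) = -1/56020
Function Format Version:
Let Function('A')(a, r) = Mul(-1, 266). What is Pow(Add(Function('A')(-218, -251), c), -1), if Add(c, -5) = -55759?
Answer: Rational(-1, 56020) ≈ -1.7851e-5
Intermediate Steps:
Function('A')(a, r) = -266
c = -55754 (c = Add(5, -55759) = -55754)
Pow(Add(Function('A')(-218, -251), c), -1) = Pow(Add(-266, -55754), -1) = Pow(-56020, -1) = Rational(-1, 56020)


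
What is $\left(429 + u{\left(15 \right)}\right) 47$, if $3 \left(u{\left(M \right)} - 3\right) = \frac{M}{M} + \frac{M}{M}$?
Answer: $\frac{61006}{3} \approx 20335.0$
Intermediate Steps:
$u{\left(M \right)} = \frac{11}{3}$ ($u{\left(M \right)} = 3 + \frac{\frac{M}{M} + \frac{M}{M}}{3} = 3 + \frac{1 + 1}{3} = 3 + \frac{1}{3} \cdot 2 = 3 + \frac{2}{3} = \frac{11}{3}$)
$\left(429 + u{\left(15 \right)}\right) 47 = \left(429 + \frac{11}{3}\right) 47 = \frac{1298}{3} \cdot 47 = \frac{61006}{3}$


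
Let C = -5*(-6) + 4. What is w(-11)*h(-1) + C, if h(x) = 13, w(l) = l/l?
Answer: 47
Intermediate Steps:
w(l) = 1
C = 34 (C = 30 + 4 = 34)
w(-11)*h(-1) + C = 1*13 + 34 = 13 + 34 = 47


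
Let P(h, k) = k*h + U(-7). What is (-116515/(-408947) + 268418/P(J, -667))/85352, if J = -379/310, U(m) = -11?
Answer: 4865337853215/1243510720548536 ≈ 0.0039126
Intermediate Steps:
J = -379/310 (J = -379*1/310 = -379/310 ≈ -1.2226)
P(h, k) = -11 + h*k (P(h, k) = k*h - 11 = h*k - 11 = -11 + h*k)
(-116515/(-408947) + 268418/P(J, -667))/85352 = (-116515/(-408947) + 268418/(-11 - 379/310*(-667)))/85352 = (-116515*(-1/408947) + 268418/(-11 + 252793/310))*(1/85352) = (16645/58421 + 268418/(249383/310))*(1/85352) = (16645/58421 + 268418*(310/249383))*(1/85352) = (16645/58421 + 83209580/249383)*(1/85352) = (4865337853215/14569204243)*(1/85352) = 4865337853215/1243510720548536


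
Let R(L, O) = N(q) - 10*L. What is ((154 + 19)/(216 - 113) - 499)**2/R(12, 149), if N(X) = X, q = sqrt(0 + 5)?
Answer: -62973556224/30543311 - 2623898176*sqrt(5)/152716555 ≈ -2100.2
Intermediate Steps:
q = sqrt(5) ≈ 2.2361
R(L, O) = sqrt(5) - 10*L
((154 + 19)/(216 - 113) - 499)**2/R(12, 149) = ((154 + 19)/(216 - 113) - 499)**2/(sqrt(5) - 10*12) = (173/103 - 499)**2/(sqrt(5) - 120) = (173*(1/103) - 499)**2/(-120 + sqrt(5)) = (173/103 - 499)**2/(-120 + sqrt(5)) = (-51224/103)**2/(-120 + sqrt(5)) = 2623898176/(10609*(-120 + sqrt(5)))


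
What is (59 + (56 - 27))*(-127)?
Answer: -11176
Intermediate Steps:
(59 + (56 - 27))*(-127) = (59 + 29)*(-127) = 88*(-127) = -11176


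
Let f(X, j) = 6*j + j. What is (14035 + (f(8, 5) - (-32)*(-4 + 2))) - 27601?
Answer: -13595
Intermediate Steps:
f(X, j) = 7*j
(14035 + (f(8, 5) - (-32)*(-4 + 2))) - 27601 = (14035 + (7*5 - (-32)*(-4 + 2))) - 27601 = (14035 + (35 - (-32)*(-2))) - 27601 = (14035 + (35 - 8*8)) - 27601 = (14035 + (35 - 64)) - 27601 = (14035 - 29) - 27601 = 14006 - 27601 = -13595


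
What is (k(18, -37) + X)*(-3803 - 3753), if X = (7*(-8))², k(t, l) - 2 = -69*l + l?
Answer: -42721624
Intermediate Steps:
k(t, l) = 2 - 68*l (k(t, l) = 2 + (-69*l + l) = 2 - 68*l)
X = 3136 (X = (-56)² = 3136)
(k(18, -37) + X)*(-3803 - 3753) = ((2 - 68*(-37)) + 3136)*(-3803 - 3753) = ((2 + 2516) + 3136)*(-7556) = (2518 + 3136)*(-7556) = 5654*(-7556) = -42721624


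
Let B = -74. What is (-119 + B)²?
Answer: 37249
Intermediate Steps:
(-119 + B)² = (-119 - 74)² = (-193)² = 37249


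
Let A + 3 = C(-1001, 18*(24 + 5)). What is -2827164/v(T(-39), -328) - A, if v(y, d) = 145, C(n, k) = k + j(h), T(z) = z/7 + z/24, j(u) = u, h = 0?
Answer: -2902419/145 ≈ -20017.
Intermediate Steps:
T(z) = 31*z/168 (T(z) = z*(⅐) + z*(1/24) = z/7 + z/24 = 31*z/168)
C(n, k) = k (C(n, k) = k + 0 = k)
A = 519 (A = -3 + 18*(24 + 5) = -3 + 18*29 = -3 + 522 = 519)
-2827164/v(T(-39), -328) - A = -2827164/145 - 1*519 = -2827164*1/145 - 519 = -2827164/145 - 519 = -2902419/145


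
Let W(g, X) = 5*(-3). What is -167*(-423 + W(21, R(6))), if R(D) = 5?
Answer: 73146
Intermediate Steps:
W(g, X) = -15
-167*(-423 + W(21, R(6))) = -167*(-423 - 15) = -167*(-438) = 73146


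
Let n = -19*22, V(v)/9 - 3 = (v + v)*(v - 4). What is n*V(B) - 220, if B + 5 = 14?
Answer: -350086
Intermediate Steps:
B = 9 (B = -5 + 14 = 9)
V(v) = 27 + 18*v*(-4 + v) (V(v) = 27 + 9*((v + v)*(v - 4)) = 27 + 9*((2*v)*(-4 + v)) = 27 + 9*(2*v*(-4 + v)) = 27 + 18*v*(-4 + v))
n = -418
n*V(B) - 220 = -418*(27 - 72*9 + 18*9²) - 220 = -418*(27 - 648 + 18*81) - 220 = -418*(27 - 648 + 1458) - 220 = -418*837 - 220 = -349866 - 220 = -350086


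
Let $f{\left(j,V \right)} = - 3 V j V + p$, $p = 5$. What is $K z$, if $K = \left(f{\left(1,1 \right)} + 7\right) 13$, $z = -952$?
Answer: $-111384$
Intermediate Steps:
$f{\left(j,V \right)} = 5 - 3 j V^{2}$ ($f{\left(j,V \right)} = - 3 V j V + 5 = - 3 j V^{2} + 5 = 5 - 3 j V^{2}$)
$K = 117$ ($K = \left(\left(5 - 3 \cdot 1^{2}\right) + 7\right) 13 = \left(\left(5 - 3 \cdot 1\right) + 7\right) 13 = \left(\left(5 - 3\right) + 7\right) 13 = \left(2 + 7\right) 13 = 9 \cdot 13 = 117$)
$K z = 117 \left(-952\right) = -111384$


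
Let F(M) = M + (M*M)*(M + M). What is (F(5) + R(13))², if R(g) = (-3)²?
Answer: 69696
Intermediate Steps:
R(g) = 9
F(M) = M + 2*M³ (F(M) = M + M²*(2*M) = M + 2*M³)
(F(5) + R(13))² = ((5 + 2*5³) + 9)² = ((5 + 2*125) + 9)² = ((5 + 250) + 9)² = (255 + 9)² = 264² = 69696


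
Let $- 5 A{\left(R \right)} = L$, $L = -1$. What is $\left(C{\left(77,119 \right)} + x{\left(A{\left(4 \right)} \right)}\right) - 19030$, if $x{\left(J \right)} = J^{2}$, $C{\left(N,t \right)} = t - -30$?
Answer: $- \frac{472024}{25} \approx -18881.0$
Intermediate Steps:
$C{\left(N,t \right)} = 30 + t$ ($C{\left(N,t \right)} = t + 30 = 30 + t$)
$A{\left(R \right)} = \frac{1}{5}$ ($A{\left(R \right)} = \left(- \frac{1}{5}\right) \left(-1\right) = \frac{1}{5}$)
$\left(C{\left(77,119 \right)} + x{\left(A{\left(4 \right)} \right)}\right) - 19030 = \left(\left(30 + 119\right) + \left(\frac{1}{5}\right)^{2}\right) - 19030 = \left(149 + \frac{1}{25}\right) - 19030 = \frac{3726}{25} - 19030 = - \frac{472024}{25}$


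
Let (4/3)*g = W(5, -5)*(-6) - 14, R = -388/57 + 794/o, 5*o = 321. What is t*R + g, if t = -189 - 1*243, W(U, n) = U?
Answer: -4950705/2033 ≈ -2435.2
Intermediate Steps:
o = 321/5 (o = (⅕)*321 = 321/5 ≈ 64.200)
t = -432 (t = -189 - 243 = -432)
R = 33914/6099 (R = -388/57 + 794/(321/5) = -388*1/57 + 794*(5/321) = -388/57 + 3970/321 = 33914/6099 ≈ 5.5606)
g = -33 (g = 3*(5*(-6) - 14)/4 = 3*(-30 - 14)/4 = (¾)*(-44) = -33)
t*R + g = -432*33914/6099 - 33 = -4883616/2033 - 33 = -4950705/2033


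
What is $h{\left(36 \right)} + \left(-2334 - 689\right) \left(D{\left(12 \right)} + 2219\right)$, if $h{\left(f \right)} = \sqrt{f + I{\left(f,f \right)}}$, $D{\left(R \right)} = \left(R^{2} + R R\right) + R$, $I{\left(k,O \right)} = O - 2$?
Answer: $-7614937 + \sqrt{70} \approx -7.6149 \cdot 10^{6}$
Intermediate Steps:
$I{\left(k,O \right)} = -2 + O$ ($I{\left(k,O \right)} = O - 2 = -2 + O$)
$D{\left(R \right)} = R + 2 R^{2}$ ($D{\left(R \right)} = \left(R^{2} + R^{2}\right) + R = 2 R^{2} + R = R + 2 R^{2}$)
$h{\left(f \right)} = \sqrt{-2 + 2 f}$ ($h{\left(f \right)} = \sqrt{f + \left(-2 + f\right)} = \sqrt{-2 + 2 f}$)
$h{\left(36 \right)} + \left(-2334 - 689\right) \left(D{\left(12 \right)} + 2219\right) = \sqrt{-2 + 2 \cdot 36} + \left(-2334 - 689\right) \left(12 \left(1 + 2 \cdot 12\right) + 2219\right) = \sqrt{-2 + 72} - 3023 \left(12 \left(1 + 24\right) + 2219\right) = \sqrt{70} - 3023 \left(12 \cdot 25 + 2219\right) = \sqrt{70} - 3023 \left(300 + 2219\right) = \sqrt{70} - 7614937 = -7614937 + \sqrt{70}$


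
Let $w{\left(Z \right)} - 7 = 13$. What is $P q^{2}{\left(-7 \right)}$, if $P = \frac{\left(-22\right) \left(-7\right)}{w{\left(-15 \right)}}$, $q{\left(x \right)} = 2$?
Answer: $\frac{154}{5} \approx 30.8$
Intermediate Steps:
$w{\left(Z \right)} = 20$ ($w{\left(Z \right)} = 7 + 13 = 20$)
$P = \frac{77}{10}$ ($P = \frac{\left(-22\right) \left(-7\right)}{20} = 154 \cdot \frac{1}{20} = \frac{77}{10} \approx 7.7$)
$P q^{2}{\left(-7 \right)} = \frac{77 \cdot 2^{2}}{10} = \frac{77}{10} \cdot 4 = \frac{154}{5}$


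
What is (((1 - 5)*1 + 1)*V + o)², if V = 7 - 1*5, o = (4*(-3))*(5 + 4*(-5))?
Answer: 30276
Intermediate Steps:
o = 180 (o = -12*(5 - 20) = -12*(-15) = 180)
V = 2 (V = 7 - 5 = 2)
(((1 - 5)*1 + 1)*V + o)² = (((1 - 5)*1 + 1)*2 + 180)² = ((-4*1 + 1)*2 + 180)² = ((-4 + 1)*2 + 180)² = (-3*2 + 180)² = (-6 + 180)² = 174² = 30276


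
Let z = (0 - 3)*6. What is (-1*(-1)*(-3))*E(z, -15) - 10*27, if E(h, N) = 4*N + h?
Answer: -36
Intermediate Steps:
z = -18 (z = -3*6 = -18)
E(h, N) = h + 4*N
(-1*(-1)*(-3))*E(z, -15) - 10*27 = (-1*(-1)*(-3))*(-18 + 4*(-15)) - 10*27 = (1*(-3))*(-18 - 60) - 270 = -3*(-78) - 270 = 234 - 270 = -36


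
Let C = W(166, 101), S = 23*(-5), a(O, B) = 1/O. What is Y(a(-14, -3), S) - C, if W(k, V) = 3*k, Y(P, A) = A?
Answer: -613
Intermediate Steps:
S = -115
C = 498 (C = 3*166 = 498)
Y(a(-14, -3), S) - C = -115 - 1*498 = -115 - 498 = -613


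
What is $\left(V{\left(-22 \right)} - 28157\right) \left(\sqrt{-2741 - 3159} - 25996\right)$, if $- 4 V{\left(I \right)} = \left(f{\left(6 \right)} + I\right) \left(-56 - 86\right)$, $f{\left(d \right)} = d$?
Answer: $746735100 - 287250 i \sqrt{59} \approx 7.4673 \cdot 10^{8} - 2.2064 \cdot 10^{6} i$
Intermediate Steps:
$V{\left(I \right)} = 213 + \frac{71 I}{2}$ ($V{\left(I \right)} = - \frac{\left(6 + I\right) \left(-56 - 86\right)}{4} = - \frac{\left(6 + I\right) \left(-142\right)}{4} = - \frac{-852 - 142 I}{4} = 213 + \frac{71 I}{2}$)
$\left(V{\left(-22 \right)} - 28157\right) \left(\sqrt{-2741 - 3159} - 25996\right) = \left(\left(213 + \frac{71}{2} \left(-22\right)\right) - 28157\right) \left(\sqrt{-2741 - 3159} - 25996\right) = \left(\left(213 - 781\right) - 28157\right) \left(\sqrt{-5900} - 25996\right) = \left(-568 - 28157\right) \left(10 i \sqrt{59} - 25996\right) = - 28725 \left(-25996 + 10 i \sqrt{59}\right) = 746735100 - 287250 i \sqrt{59}$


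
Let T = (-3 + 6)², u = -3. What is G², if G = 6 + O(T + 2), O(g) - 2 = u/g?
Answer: 7225/121 ≈ 59.711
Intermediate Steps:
T = 9 (T = 3² = 9)
O(g) = 2 - 3/g
G = 85/11 (G = 6 + (2 - 3/(9 + 2)) = 6 + (2 - 3/11) = 6 + 19/11 = 85/11 ≈ 7.7273)
G² = (85/11)² = 7225/121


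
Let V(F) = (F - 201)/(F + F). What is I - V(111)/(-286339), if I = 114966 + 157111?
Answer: 2882531475796/10594543 ≈ 2.7208e+5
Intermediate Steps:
V(F) = (-201 + F)/(2*F) (V(F) = (-201 + F)/((2*F)) = (-201 + F)*(1/(2*F)) = (-201 + F)/(2*F))
I = 272077
I - V(111)/(-286339) = 272077 - (1/2)*(-201 + 111)/111/(-286339) = 272077 - (1/2)*(1/111)*(-90)*(-1)/286339 = 272077 - (-15)*(-1)/(37*286339) = 272077 - 1*15/10594543 = 272077 - 15/10594543 = 2882531475796/10594543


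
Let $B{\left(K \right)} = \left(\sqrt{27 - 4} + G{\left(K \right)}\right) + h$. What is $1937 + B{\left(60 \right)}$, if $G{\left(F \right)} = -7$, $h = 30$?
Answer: $1960 + \sqrt{23} \approx 1964.8$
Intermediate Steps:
$B{\left(K \right)} = 23 + \sqrt{23}$ ($B{\left(K \right)} = \left(\sqrt{27 - 4} - 7\right) + 30 = \left(\sqrt{23} - 7\right) + 30 = \left(-7 + \sqrt{23}\right) + 30 = 23 + \sqrt{23}$)
$1937 + B{\left(60 \right)} = 1937 + \left(23 + \sqrt{23}\right) = 1960 + \sqrt{23}$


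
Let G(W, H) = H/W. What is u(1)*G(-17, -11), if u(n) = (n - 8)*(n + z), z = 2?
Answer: -231/17 ≈ -13.588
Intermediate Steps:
u(n) = (-8 + n)*(2 + n) (u(n) = (n - 8)*(n + 2) = (-8 + n)*(2 + n))
u(1)*G(-17, -11) = (-16 + 1² - 6*1)*(-11/(-17)) = (-16 + 1 - 6)*(-11*(-1/17)) = -21*11/17 = -231/17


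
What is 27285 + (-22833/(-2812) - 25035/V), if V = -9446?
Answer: 362517198129/13281076 ≈ 27296.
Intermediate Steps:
27285 + (-22833/(-2812) - 25035/V) = 27285 + (-22833/(-2812) - 25035/(-9446)) = 27285 + (-22833*(-1/2812) - 25035*(-1/9446)) = 27285 + (22833/2812 + 25035/9446) = 27285 + 143039469/13281076 = 362517198129/13281076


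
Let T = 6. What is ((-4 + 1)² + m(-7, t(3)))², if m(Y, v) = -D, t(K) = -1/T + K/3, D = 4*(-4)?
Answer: 625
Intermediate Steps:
D = -16
t(K) = -⅙ + K/3 (t(K) = -1/6 + K/3 = -1*⅙ + K*(⅓) = -⅙ + K/3)
m(Y, v) = 16 (m(Y, v) = -1*(-16) = 16)
((-4 + 1)² + m(-7, t(3)))² = ((-4 + 1)² + 16)² = ((-3)² + 16)² = (9 + 16)² = 25² = 625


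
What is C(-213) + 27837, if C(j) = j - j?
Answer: 27837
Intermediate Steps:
C(j) = 0
C(-213) + 27837 = 0 + 27837 = 27837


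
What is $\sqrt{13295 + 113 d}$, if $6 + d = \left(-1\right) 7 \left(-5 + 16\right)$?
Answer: $2 \sqrt{979} \approx 62.578$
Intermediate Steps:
$d = -83$ ($d = -6 + \left(-1\right) 7 \left(-5 + 16\right) = -6 - 77 = -83$)
$\sqrt{13295 + 113 d} = \sqrt{13295 + 113 \left(-83\right)} = \sqrt{13295 - 9379} = \sqrt{3916} = 2 \sqrt{979}$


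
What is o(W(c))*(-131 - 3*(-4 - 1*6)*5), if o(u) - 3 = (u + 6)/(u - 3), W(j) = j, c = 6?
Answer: 133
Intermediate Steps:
o(u) = 3 + (6 + u)/(-3 + u) (o(u) = 3 + (u + 6)/(u - 3) = 3 + (6 + u)/(-3 + u))
o(W(c))*(-131 - 3*(-4 - 1*6)*5) = ((-3 + 4*6)/(-3 + 6))*(-131 - 3*(-4 - 1*6)*5) = ((-3 + 24)/3)*(-131 - 3*(-4 - 6)*5) = ((⅓)*21)*(-131 - 3*(-10)*5) = 7*(-131 + 30*5) = 7*(-131 + 150) = 7*19 = 133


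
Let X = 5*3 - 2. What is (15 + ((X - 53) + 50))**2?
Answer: 625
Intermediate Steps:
X = 13 (X = 15 - 2 = 13)
(15 + ((X - 53) + 50))**2 = (15 + ((13 - 53) + 50))**2 = (15 + (-40 + 50))**2 = (15 + 10)**2 = 25**2 = 625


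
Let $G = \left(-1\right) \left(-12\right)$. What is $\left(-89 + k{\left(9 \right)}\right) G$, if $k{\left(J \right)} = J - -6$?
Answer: $-888$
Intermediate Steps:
$k{\left(J \right)} = 6 + J$ ($k{\left(J \right)} = J + 6 = 6 + J$)
$G = 12$
$\left(-89 + k{\left(9 \right)}\right) G = \left(-89 + \left(6 + 9\right)\right) 12 = \left(-89 + 15\right) 12 = \left(-74\right) 12 = -888$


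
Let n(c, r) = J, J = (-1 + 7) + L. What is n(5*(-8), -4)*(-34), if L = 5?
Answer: -374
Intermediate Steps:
J = 11 (J = (-1 + 7) + 5 = 6 + 5 = 11)
n(c, r) = 11
n(5*(-8), -4)*(-34) = 11*(-34) = -374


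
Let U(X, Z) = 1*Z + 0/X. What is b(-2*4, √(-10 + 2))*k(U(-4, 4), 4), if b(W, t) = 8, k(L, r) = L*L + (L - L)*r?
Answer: 128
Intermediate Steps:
U(X, Z) = Z (U(X, Z) = Z + 0 = Z)
k(L, r) = L² (k(L, r) = L² + 0*r = L² + 0 = L²)
b(-2*4, √(-10 + 2))*k(U(-4, 4), 4) = 8*4² = 8*16 = 128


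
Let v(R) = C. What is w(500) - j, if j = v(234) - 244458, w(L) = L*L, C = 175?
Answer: 494283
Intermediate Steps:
v(R) = 175
w(L) = L**2
j = -244283 (j = 175 - 244458 = -244283)
w(500) - j = 500**2 - 1*(-244283) = 250000 + 244283 = 494283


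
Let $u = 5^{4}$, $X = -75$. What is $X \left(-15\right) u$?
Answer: $703125$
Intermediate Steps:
$u = 625$
$X \left(-15\right) u = \left(-75\right) \left(-15\right) 625 = 1125 \cdot 625 = 703125$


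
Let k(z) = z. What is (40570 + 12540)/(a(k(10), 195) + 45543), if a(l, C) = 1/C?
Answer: 5178225/4440443 ≈ 1.1662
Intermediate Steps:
(40570 + 12540)/(a(k(10), 195) + 45543) = (40570 + 12540)/(1/195 + 45543) = 53110/(1/195 + 45543) = 53110/(8880886/195) = 53110*(195/8880886) = 5178225/4440443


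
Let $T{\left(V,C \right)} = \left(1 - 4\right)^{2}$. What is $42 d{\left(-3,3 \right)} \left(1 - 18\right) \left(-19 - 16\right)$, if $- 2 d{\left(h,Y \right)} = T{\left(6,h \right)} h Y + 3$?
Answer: $974610$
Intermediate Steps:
$T{\left(V,C \right)} = 9$ ($T{\left(V,C \right)} = \left(-3\right)^{2} = 9$)
$d{\left(h,Y \right)} = - \frac{3}{2} - \frac{9 Y h}{2}$ ($d{\left(h,Y \right)} = - \frac{9 h Y + 3}{2} = - \frac{9 Y h + 3}{2} = - \frac{3 + 9 Y h}{2} = - \frac{3}{2} - \frac{9 Y h}{2}$)
$42 d{\left(-3,3 \right)} \left(1 - 18\right) \left(-19 - 16\right) = 42 \left(- \frac{3}{2} - \frac{27}{2} \left(-3\right)\right) \left(1 - 18\right) \left(-19 - 16\right) = 42 \left(- \frac{3}{2} + \frac{81}{2}\right) \left(\left(-17\right) \left(-35\right)\right) = 42 \cdot 39 \cdot 595 = 1638 \cdot 595 = 974610$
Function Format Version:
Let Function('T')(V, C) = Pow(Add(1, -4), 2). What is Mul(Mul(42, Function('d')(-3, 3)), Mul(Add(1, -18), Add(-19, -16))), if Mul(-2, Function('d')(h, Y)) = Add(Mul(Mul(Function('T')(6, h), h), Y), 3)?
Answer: 974610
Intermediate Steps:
Function('T')(V, C) = 9 (Function('T')(V, C) = Pow(-3, 2) = 9)
Function('d')(h, Y) = Add(Rational(-3, 2), Mul(Rational(-9, 2), Y, h)) (Function('d')(h, Y) = Mul(Rational(-1, 2), Add(Mul(Mul(9, h), Y), 3)) = Mul(Rational(-1, 2), Add(Mul(9, Y, h), 3)) = Mul(Rational(-1, 2), Add(3, Mul(9, Y, h))) = Add(Rational(-3, 2), Mul(Rational(-9, 2), Y, h)))
Mul(Mul(42, Function('d')(-3, 3)), Mul(Add(1, -18), Add(-19, -16))) = Mul(Mul(42, Add(Rational(-3, 2), Mul(Rational(-9, 2), 3, -3))), Mul(Add(1, -18), Add(-19, -16))) = Mul(Mul(42, Add(Rational(-3, 2), Rational(81, 2))), Mul(-17, -35)) = Mul(Mul(42, 39), 595) = Mul(1638, 595) = 974610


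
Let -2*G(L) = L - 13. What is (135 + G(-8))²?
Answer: 84681/4 ≈ 21170.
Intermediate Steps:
G(L) = 13/2 - L/2 (G(L) = -(L - 13)/2 = -(-13 + L)/2 = 13/2 - L/2)
(135 + G(-8))² = (135 + (13/2 - ½*(-8)))² = (135 + (13/2 + 4))² = (135 + 21/2)² = (291/2)² = 84681/4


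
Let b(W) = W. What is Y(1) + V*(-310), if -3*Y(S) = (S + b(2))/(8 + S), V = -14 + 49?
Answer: -97651/9 ≈ -10850.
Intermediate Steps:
V = 35
Y(S) = -(2 + S)/(3*(8 + S)) (Y(S) = -(S + 2)/(3*(8 + S)) = -(2 + S)/(3*(8 + S)))
Y(1) + V*(-310) = (-2 - 1*1)/(3*(8 + 1)) + 35*(-310) = (1/3)*(-2 - 1)/9 - 10850 = (1/3)*(1/9)*(-3) - 10850 = -1/9 - 10850 = -97651/9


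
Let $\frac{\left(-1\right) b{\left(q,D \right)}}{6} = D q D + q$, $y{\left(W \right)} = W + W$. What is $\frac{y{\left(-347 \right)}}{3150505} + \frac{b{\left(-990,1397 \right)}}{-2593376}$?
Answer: $- \frac{4565303844289993}{1021305506860} \approx -4470.1$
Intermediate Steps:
$y{\left(W \right)} = 2 W$
$b{\left(q,D \right)} = - 6 q - 6 q D^{2}$ ($b{\left(q,D \right)} = - 6 \left(D q D + q\right) = - 6 \left(q D^{2} + q\right) = - 6 \left(q + q D^{2}\right) = - 6 q - 6 q D^{2}$)
$\frac{y{\left(-347 \right)}}{3150505} + \frac{b{\left(-990,1397 \right)}}{-2593376} = \frac{2 \left(-347\right)}{3150505} + \frac{\left(-6\right) \left(-990\right) \left(1 + 1397^{2}\right)}{-2593376} = \left(-694\right) \frac{1}{3150505} + \left(-6\right) \left(-990\right) \left(1 + 1951609\right) \left(- \frac{1}{2593376}\right) = - \frac{694}{3150505} + \left(-6\right) \left(-990\right) 1951610 \left(- \frac{1}{2593376}\right) = - \frac{694}{3150505} + 11592563400 \left(- \frac{1}{2593376}\right) = - \frac{694}{3150505} - \frac{1449070425}{324172} = - \frac{4565303844289993}{1021305506860}$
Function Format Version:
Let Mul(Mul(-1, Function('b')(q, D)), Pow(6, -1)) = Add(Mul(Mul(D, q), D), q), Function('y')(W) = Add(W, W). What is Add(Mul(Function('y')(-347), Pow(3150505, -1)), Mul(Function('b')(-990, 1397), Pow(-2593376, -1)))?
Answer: Rational(-4565303844289993, 1021305506860) ≈ -4470.1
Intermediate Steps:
Function('y')(W) = Mul(2, W)
Function('b')(q, D) = Add(Mul(-6, q), Mul(-6, q, Pow(D, 2))) (Function('b')(q, D) = Mul(-6, Add(Mul(Mul(D, q), D), q)) = Mul(-6, Add(Mul(q, Pow(D, 2)), q)) = Mul(-6, Add(q, Mul(q, Pow(D, 2)))) = Add(Mul(-6, q), Mul(-6, q, Pow(D, 2))))
Add(Mul(Function('y')(-347), Pow(3150505, -1)), Mul(Function('b')(-990, 1397), Pow(-2593376, -1))) = Add(Mul(Mul(2, -347), Pow(3150505, -1)), Mul(Mul(-6, -990, Add(1, Pow(1397, 2))), Pow(-2593376, -1))) = Add(Mul(-694, Rational(1, 3150505)), Mul(Mul(-6, -990, Add(1, 1951609)), Rational(-1, 2593376))) = Add(Rational(-694, 3150505), Mul(Mul(-6, -990, 1951610), Rational(-1, 2593376))) = Add(Rational(-694, 3150505), Mul(11592563400, Rational(-1, 2593376))) = Add(Rational(-694, 3150505), Rational(-1449070425, 324172)) = Rational(-4565303844289993, 1021305506860)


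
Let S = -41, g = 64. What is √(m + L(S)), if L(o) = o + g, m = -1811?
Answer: 2*I*√447 ≈ 42.285*I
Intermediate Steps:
L(o) = 64 + o (L(o) = o + 64 = 64 + o)
√(m + L(S)) = √(-1811 + (64 - 41)) = √(-1811 + 23) = √(-1788) = 2*I*√447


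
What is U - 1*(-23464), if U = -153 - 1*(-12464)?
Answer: 35775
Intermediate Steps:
U = 12311 (U = -153 + 12464 = 12311)
U - 1*(-23464) = 12311 - 1*(-23464) = 12311 + 23464 = 35775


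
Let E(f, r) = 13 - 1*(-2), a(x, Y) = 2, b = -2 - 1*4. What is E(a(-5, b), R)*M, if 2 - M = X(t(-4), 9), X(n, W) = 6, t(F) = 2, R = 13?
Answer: -60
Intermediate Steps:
b = -6 (b = -2 - 4 = -6)
E(f, r) = 15 (E(f, r) = 13 + 2 = 15)
M = -4 (M = 2 - 1*6 = 2 - 6 = -4)
E(a(-5, b), R)*M = 15*(-4) = -60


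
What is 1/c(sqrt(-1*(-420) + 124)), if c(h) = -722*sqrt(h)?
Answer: -34**(3/4)/49096 ≈ -0.00028679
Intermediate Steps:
1/c(sqrt(-1*(-420) + 124)) = 1/(-722*(-1*(-420) + 124)**(1/4)) = 1/(-722*(420 + 124)**(1/4)) = 1/(-722*2*34**(1/4)) = 1/(-1444*34**(1/4)) = -34**(3/4)/49096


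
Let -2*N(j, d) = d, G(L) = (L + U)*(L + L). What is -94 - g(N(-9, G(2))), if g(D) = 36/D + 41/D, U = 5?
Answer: -177/2 ≈ -88.500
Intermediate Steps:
G(L) = 2*L*(5 + L) (G(L) = (L + 5)*(L + L) = (5 + L)*(2*L) = 2*L*(5 + L))
N(j, d) = -d/2
g(D) = 77/D
-94 - g(N(-9, G(2))) = -94 - 77/((-2*(5 + 2))) = -94 - 77/((-2*7)) = -94 - 77/((-½*28)) = -94 - 77/(-14) = -94 - 77*(-1)/14 = -94 - 1*(-11/2) = -94 + 11/2 = -177/2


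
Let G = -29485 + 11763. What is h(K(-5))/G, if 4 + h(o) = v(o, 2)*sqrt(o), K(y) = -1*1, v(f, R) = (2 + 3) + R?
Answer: 2/8861 - 7*I/17722 ≈ 0.00022571 - 0.00039499*I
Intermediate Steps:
G = -17722
v(f, R) = 5 + R
K(y) = -1
h(o) = -4 + 7*sqrt(o) (h(o) = -4 + (5 + 2)*sqrt(o) = -4 + 7*sqrt(o))
h(K(-5))/G = (-4 + 7*sqrt(-1))/(-17722) = (-4 + 7*I)*(-1/17722) = 2/8861 - 7*I/17722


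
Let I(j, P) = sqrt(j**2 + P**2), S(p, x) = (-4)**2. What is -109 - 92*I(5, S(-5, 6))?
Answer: -109 - 92*sqrt(281) ≈ -1651.2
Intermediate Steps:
S(p, x) = 16
I(j, P) = sqrt(P**2 + j**2)
-109 - 92*I(5, S(-5, 6)) = -109 - 92*sqrt(16**2 + 5**2) = -109 - 92*sqrt(256 + 25) = -109 - 92*sqrt(281)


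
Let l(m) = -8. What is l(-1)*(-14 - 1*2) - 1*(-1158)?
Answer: 1286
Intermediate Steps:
l(-1)*(-14 - 1*2) - 1*(-1158) = -8*(-14 - 1*2) - 1*(-1158) = -8*(-14 - 2) + 1158 = -8*(-16) + 1158 = 128 + 1158 = 1286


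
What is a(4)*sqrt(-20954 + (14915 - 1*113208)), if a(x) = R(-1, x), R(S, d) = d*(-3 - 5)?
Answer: -32*I*sqrt(119247) ≈ -11050.0*I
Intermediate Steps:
R(S, d) = -8*d (R(S, d) = d*(-8) = -8*d)
a(x) = -8*x
a(4)*sqrt(-20954 + (14915 - 1*113208)) = (-8*4)*sqrt(-20954 + (14915 - 1*113208)) = -32*sqrt(-20954 + (14915 - 113208)) = -32*sqrt(-20954 - 98293) = -32*I*sqrt(119247)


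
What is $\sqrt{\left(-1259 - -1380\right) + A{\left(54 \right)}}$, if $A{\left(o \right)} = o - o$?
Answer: $11$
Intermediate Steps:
$A{\left(o \right)} = 0$
$\sqrt{\left(-1259 - -1380\right) + A{\left(54 \right)}} = \sqrt{\left(-1259 - -1380\right) + 0} = \sqrt{\left(-1259 + 1380\right) + 0} = \sqrt{121 + 0} = \sqrt{121} = 11$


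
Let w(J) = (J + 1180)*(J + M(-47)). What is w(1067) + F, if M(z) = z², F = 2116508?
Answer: 9477680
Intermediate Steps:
w(J) = (1180 + J)*(2209 + J) (w(J) = (J + 1180)*(J + (-47)²) = (1180 + J)*(J + 2209) = (1180 + J)*(2209 + J))
w(1067) + F = (2606620 + 1067² + 3389*1067) + 2116508 = (2606620 + 1138489 + 3616063) + 2116508 = 7361172 + 2116508 = 9477680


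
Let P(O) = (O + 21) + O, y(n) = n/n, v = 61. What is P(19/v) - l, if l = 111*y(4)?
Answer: -5452/61 ≈ -89.377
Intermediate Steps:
y(n) = 1
P(O) = 21 + 2*O (P(O) = (21 + O) + O = 21 + 2*O)
l = 111 (l = 111*1 = 111)
P(19/v) - l = (21 + 2*(19/61)) - 1*111 = (21 + 2*(19*(1/61))) - 111 = (21 + 2*(19/61)) - 111 = (21 + 38/61) - 111 = 1319/61 - 111 = -5452/61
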